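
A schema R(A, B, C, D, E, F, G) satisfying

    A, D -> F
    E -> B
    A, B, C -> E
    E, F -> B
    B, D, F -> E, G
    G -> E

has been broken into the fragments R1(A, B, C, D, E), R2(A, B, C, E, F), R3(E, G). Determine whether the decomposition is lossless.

Chase test. Columns are A, B, C, D, E, F, G; row i has aⱼ where attribute j ∈ Ri, else bᵢⱼ.
Initial tableau (one row per fragment):
  row 1: a1 a2 a3 a4 a5 b16 b17
  row 2: a1 a2 a3 b24 a5 a6 b27
  row 3: b31 b32 b33 b34 a5 b36 a7
Rows 1 and 3 agree on E; apply E→B and equate their B entries.
No row becomes fully distinguished — the join is lossy.

No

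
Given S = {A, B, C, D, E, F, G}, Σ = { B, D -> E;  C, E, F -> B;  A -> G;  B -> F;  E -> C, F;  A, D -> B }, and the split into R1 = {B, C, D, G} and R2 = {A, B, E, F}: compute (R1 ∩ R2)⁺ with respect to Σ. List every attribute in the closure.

B, F

R1 ∩ R2 = {B}.
B → F applies, adding F
Closure: {B, F}.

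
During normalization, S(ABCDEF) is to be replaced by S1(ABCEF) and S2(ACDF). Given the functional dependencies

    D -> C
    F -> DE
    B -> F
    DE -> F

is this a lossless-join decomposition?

Yes

Common attributes: S1 ∩ S2 = {ACF}.
Closure of {ACF}: F → DE applies, adding DE. So (ACF)⁺ = {ACDEF}.
This closure contains every attribute of S2, so S1 ∩ S2 → S2. The join is lossless.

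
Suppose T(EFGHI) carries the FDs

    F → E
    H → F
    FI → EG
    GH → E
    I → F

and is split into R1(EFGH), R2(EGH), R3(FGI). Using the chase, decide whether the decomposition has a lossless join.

Chase test. Columns are EFGHI; row i has aⱼ where attribute j ∈ Ri, else bᵢⱼ.
Initial tableau (one row per fragment):
  row 1: a1 a2 a3 a4 b15
  row 2: a1 b22 a3 a4 b25
  row 3: b31 a2 a3 b34 a5
Rows 1 and 3 agree on F; apply F→E and equate their E entries.
Rows 1 and 2 agree on H; apply H→F and equate their F entries.
No row becomes fully distinguished — the join is lossy.

No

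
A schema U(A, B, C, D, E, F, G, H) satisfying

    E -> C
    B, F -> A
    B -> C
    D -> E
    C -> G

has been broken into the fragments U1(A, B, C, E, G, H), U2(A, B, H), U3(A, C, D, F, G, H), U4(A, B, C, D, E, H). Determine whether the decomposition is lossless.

Chase test. Columns are A, B, C, D, E, F, G, H; row i has aⱼ where attribute j ∈ Ui, else bᵢⱼ.
Initial tableau (one row per fragment):
  row 1: a1 a2 a3 b14 a5 b16 a7 a8
  row 2: a1 a2 b23 b24 b25 b26 b27 a8
  row 3: a1 b32 a3 a4 b35 a6 a7 a8
  row 4: a1 a2 a3 a4 a5 b46 b47 a8
Rows 1 and 2 agree on B; apply B→C and equate their C entries.
Rows 3 and 4 agree on D; apply D→E and equate their E entries.
Rows 1 and 2 agree on C; apply C→G and equate their G entries.
Rows 1 and 4 agree on C; apply C→G and equate their G entries.
No row becomes fully distinguished — the join is lossy.

No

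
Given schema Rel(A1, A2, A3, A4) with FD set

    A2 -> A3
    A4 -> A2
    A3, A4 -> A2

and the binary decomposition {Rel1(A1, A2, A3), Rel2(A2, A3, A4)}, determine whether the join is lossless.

Common attributes: Rel1 ∩ Rel2 = {A2, A3}.
No dependency enlarges {A2, A3}, so (A2, A3)⁺ = {A2, A3}.
The closure contains neither all of Rel1 = {A1, A2, A3} nor all of Rel2 = {A2, A3, A4}, so the common attributes are not a superkey of either fragment. The join is lossy.

No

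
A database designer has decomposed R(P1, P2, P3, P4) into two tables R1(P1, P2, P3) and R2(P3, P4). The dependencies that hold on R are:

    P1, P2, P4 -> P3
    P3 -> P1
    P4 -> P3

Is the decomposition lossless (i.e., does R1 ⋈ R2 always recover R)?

Common attributes: R1 ∩ R2 = {P3}.
Closure of {P3}: P3 → P1 applies, adding P1. So (P3)⁺ = {P1, P3}.
The closure contains neither all of R1 = {P1, P2, P3} nor all of R2 = {P3, P4}, so the common attributes are not a superkey of either fragment. The join is lossy.

No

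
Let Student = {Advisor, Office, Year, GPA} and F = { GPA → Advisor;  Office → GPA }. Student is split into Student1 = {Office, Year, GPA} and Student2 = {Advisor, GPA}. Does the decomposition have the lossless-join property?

Yes

Common attributes: Student1 ∩ Student2 = {GPA}.
Closure of {GPA}: GPA → Advisor applies, adding Advisor. So (GPA)⁺ = {Advisor, GPA}.
This closure contains every attribute of Student2, so Student1 ∩ Student2 → Student2. The join is lossless.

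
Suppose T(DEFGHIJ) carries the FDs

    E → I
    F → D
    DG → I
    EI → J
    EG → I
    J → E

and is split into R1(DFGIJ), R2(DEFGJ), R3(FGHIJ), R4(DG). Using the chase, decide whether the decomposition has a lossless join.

Yes

Chase test. Columns are DEFGHIJ; row i has aⱼ where attribute j ∈ Ri, else bᵢⱼ.
Initial tableau (one row per fragment):
  row 1: a1 b12 a3 a4 b15 a6 a7
  row 2: a1 a2 a3 a4 b25 b26 a7
  row 3: b31 b32 a3 a4 a5 a6 a7
  row 4: a1 b42 b43 a4 b45 b46 b47
Rows 1 and 3 agree on F; apply F→D and equate their D entries.
Rows 1 and 2 agree on DG; apply DG→I and equate their I entries.
Rows 1 and 4 agree on DG; apply DG→I and equate their I entries.
Rows 1 and 2 agree on J; apply J→E and equate their E entries.
Rows 1 and 3 agree on J; apply J→E and equate their E entries.
Row 3 is now all distinguished symbols — the join is lossless.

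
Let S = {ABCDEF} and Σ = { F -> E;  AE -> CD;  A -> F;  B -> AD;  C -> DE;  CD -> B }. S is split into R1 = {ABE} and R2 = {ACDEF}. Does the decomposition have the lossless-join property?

Common attributes: R1 ∩ R2 = {AE}.
Closure of {AE}: AE → CD applies, adding CD; A → F applies, adding F; CD → B applies, adding B. So (AE)⁺ = {ABCDEF}.
This closure contains every attribute of R1, so R1 ∩ R2 → R1. The join is lossless.

Yes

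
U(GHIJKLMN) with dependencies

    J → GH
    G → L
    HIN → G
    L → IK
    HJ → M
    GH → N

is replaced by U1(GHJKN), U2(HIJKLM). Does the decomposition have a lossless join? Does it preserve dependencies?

Lossless test: (HJK)⁺ = {GHIJKLMN}, which contains all of one fragment — lossless.
Dependency preservation: the restricted closure of {G} across the fragments never reaches {L}, so G → L cannot be enforced without a join — not preserved.

lossless but not dependency-preserving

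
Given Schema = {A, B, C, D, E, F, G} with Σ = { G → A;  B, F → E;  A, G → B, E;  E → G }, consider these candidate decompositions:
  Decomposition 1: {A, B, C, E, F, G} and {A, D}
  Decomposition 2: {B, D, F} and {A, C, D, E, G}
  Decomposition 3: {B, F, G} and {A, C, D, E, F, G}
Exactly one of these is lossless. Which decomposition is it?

Decomposition 1: common = {A}, closure = {A} → lossy.
Decomposition 2: common = {D}, closure = {D} → lossy.
Decomposition 3: common = {F, G}, closure = {A, B, E, F, G} → lossless.

Decomposition 3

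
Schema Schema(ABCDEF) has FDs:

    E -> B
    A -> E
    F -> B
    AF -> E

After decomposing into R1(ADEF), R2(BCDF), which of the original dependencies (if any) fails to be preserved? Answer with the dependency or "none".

Check E → B: no single fragment contains all of {BE}, and the restricted closure of {E} across the fragments never reaches {B}.
A → E is preserved.
F → B is preserved.
AF → E is preserved.

E -> B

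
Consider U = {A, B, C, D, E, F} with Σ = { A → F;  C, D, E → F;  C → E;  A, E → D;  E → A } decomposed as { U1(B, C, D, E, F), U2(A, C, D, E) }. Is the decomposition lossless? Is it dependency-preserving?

Lossless test: (C, D, E)⁺ = {A, C, D, E, F}, which contains all of one fragment — lossless.
Dependency preservation: the restricted closure of {A} across the fragments never reaches {F}, so A → F cannot be enforced without a join — not preserved.

lossless but not dependency-preserving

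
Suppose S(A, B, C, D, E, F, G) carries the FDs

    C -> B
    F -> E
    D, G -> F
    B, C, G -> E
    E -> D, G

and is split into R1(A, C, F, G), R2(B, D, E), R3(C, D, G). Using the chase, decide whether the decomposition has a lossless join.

No

Chase test. Columns are A, B, C, D, E, F, G; row i has aⱼ where attribute j ∈ Ri, else bᵢⱼ.
Initial tableau (one row per fragment):
  row 1: a1 b12 a3 b14 b15 a6 a7
  row 2: b21 a2 b23 a4 a5 b26 b27
  row 3: b31 b32 a3 a4 b35 b36 a7
Rows 1 and 3 agree on C; apply C→B and equate their B entries.
Rows 1 and 3 agree on B, C, G; apply B, C, G→E and equate their E entries.
Rows 1 and 3 agree on E; apply E→D, G and equate their D, G entries.
Rows 1 and 3 agree on D, G; apply D, G→F and equate their F entries.
No row becomes fully distinguished — the join is lossy.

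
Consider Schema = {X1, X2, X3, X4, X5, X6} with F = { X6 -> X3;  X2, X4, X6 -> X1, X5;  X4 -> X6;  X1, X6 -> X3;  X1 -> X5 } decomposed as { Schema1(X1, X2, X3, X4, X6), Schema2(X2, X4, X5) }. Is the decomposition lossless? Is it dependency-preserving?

lossless but not dependency-preserving

Lossless test: (X2, X4)⁺ = {X1, X2, X3, X4, X5, X6}, which contains all of one fragment — lossless.
Dependency preservation: the restricted closure of {X1} across the fragments never reaches {X5}, so X1 → X5 cannot be enforced without a join — not preserved.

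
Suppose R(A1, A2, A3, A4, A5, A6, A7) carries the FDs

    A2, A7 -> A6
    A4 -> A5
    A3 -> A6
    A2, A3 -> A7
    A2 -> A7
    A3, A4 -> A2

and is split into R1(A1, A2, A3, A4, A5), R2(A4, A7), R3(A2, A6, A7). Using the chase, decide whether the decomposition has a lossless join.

Chase test. Columns are A1, A2, A3, A4, A5, A6, A7; row i has aⱼ where attribute j ∈ Ri, else bᵢⱼ.
Initial tableau (one row per fragment):
  row 1: a1 a2 a3 a4 a5 b16 b17
  row 2: b21 b22 b23 a4 b25 b26 a7
  row 3: b31 a2 b33 b34 b35 a6 a7
Rows 1 and 2 agree on A4; apply A4→A5 and equate their A5 entries.
Rows 1 and 3 agree on A2; apply A2→A7 and equate their A7 entries.
Rows 1 and 3 agree on A2, A7; apply A2, A7→A6 and equate their A6 entries.
Row 1 is now all distinguished symbols — the join is lossless.

Yes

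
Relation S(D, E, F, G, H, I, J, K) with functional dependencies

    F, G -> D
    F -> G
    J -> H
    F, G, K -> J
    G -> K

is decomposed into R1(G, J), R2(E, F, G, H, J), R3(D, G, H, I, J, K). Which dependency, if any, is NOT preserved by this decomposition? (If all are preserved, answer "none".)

F, G -> D

Check F, G → D: no single fragment contains all of {D, F, G}, and the restricted closure of {F, G} across the fragments never reaches {D}.
F → G is preserved.
J → H is preserved.
F, G, K → J is preserved.
G → K is preserved.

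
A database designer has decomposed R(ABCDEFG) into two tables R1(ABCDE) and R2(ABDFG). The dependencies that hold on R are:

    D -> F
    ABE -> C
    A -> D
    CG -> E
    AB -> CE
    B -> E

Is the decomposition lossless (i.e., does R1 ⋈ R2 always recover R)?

Common attributes: R1 ∩ R2 = {ABD}.
Closure of {ABD}: D → F applies, adding F; AB → CE applies, adding CE. So (ABD)⁺ = {ABCDEF}.
This closure contains every attribute of R1, so R1 ∩ R2 → R1. The join is lossless.

Yes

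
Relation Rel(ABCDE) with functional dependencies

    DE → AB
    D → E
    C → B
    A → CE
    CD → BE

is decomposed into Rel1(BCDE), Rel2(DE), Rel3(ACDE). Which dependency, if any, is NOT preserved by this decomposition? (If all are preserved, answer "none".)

none

DE → AB: restricted closure across fragments reaches AB.
D → E lies within Rel1.
C → B lies within Rel1.
A → CE lies within Rel3.
CD → BE lies within Rel1.
Every dependency is enforceable on the fragments, so the decomposition is dependency-preserving.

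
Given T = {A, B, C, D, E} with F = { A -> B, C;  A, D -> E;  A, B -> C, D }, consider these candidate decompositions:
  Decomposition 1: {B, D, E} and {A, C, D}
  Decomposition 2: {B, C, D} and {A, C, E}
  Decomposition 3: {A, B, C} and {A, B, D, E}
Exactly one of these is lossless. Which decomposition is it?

Decomposition 3

Decomposition 1: common = {D}, closure = {D} → lossy.
Decomposition 2: common = {C}, closure = {C} → lossy.
Decomposition 3: common = {A, B}, closure = {A, B, C, D, E} → lossless.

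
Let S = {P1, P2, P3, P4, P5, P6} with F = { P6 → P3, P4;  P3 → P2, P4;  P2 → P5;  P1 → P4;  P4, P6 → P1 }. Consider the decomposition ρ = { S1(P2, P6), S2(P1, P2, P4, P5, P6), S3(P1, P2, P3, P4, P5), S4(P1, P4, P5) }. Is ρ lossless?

No

Chase test. Columns are P1, P2, P3, P4, P5, P6; row i has aⱼ where attribute j ∈ Si, else bᵢⱼ.
Initial tableau (one row per fragment):
  row 1: b11 a2 b13 b14 b15 a6
  row 2: a1 a2 b23 a4 a5 a6
  row 3: a1 a2 a3 a4 a5 b36
  row 4: a1 b42 b43 a4 a5 b46
Rows 1 and 2 agree on P6; apply P6→P3, P4 and equate their P3, P4 entries.
Rows 1 and 2 agree on P2; apply P2→P5 and equate their P5 entries.
Rows 1 and 2 agree on P4, P6; apply P4, P6→P1 and equate their P1 entries.
No row becomes fully distinguished — the join is lossy.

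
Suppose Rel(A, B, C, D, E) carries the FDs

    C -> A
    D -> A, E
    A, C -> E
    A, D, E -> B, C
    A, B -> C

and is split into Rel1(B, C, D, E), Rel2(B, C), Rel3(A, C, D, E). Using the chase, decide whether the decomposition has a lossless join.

Yes

Chase test. Columns are A, B, C, D, E; row i has aⱼ where attribute j ∈ Reli, else bᵢⱼ.
Initial tableau (one row per fragment):
  row 1: b11 a2 a3 a4 a5
  row 2: b21 a2 a3 b24 b25
  row 3: a1 b32 a3 a4 a5
Rows 1 and 2 agree on C; apply C→A and equate their A entries.
Rows 1 and 3 agree on C; apply C→A and equate their A entries.
Rows 1 and 2 agree on A, C; apply A, C→E and equate their E entries.
Rows 1 and 3 agree on A, D, E; apply A, D, E→B, C and equate their B, C entries.
Row 1 is now all distinguished symbols — the join is lossless.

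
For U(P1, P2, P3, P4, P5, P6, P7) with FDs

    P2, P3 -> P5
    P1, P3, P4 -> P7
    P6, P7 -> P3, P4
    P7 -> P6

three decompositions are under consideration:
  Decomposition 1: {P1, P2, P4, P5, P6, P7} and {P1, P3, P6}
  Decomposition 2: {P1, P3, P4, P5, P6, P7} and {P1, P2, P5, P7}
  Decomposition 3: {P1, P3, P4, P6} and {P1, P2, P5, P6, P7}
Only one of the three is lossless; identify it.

Decomposition 1: common = {P1, P6}, closure = {P1, P6} → lossy.
Decomposition 2: common = {P1, P5, P7}, closure = {P1, P3, P4, P5, P6, P7} → lossless.
Decomposition 3: common = {P1, P6}, closure = {P1, P6} → lossy.

Decomposition 2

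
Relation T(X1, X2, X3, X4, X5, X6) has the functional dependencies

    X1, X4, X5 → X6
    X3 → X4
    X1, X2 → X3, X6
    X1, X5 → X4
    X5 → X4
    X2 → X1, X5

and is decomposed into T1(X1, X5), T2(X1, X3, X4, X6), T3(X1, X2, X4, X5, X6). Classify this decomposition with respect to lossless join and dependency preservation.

Lossless test (chase): Rows 1 and 3 agree on X1, X5; apply X1, X5→X4 and equate their X4 entries. Rows 1 and 3 agree on X1, X4, X5; apply X1, X4, X5→X6 and equate their X6 entries. No row becomes fully distinguished — the join is lossy.
Dependency preservation: the restricted closure of {X1, X2} across the fragments never reaches {X3, X6}, so X1, X2 → X3, X6 cannot be enforced without a join — not preserved.

lossy and not dependency-preserving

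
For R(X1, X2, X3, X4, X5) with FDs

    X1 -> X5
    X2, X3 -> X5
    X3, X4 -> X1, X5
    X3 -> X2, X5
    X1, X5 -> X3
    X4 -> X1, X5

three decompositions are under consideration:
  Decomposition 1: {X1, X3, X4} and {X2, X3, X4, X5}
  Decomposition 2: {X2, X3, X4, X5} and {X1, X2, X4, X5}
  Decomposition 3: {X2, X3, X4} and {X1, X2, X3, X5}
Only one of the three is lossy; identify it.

Decomposition 3

Decomposition 1: common = {X3, X4}, closure = {X1, X2, X3, X4, X5} → lossless.
Decomposition 2: common = {X2, X4, X5}, closure = {X1, X2, X3, X4, X5} → lossless.
Decomposition 3: common = {X2, X3}, closure = {X2, X3, X5} → lossy.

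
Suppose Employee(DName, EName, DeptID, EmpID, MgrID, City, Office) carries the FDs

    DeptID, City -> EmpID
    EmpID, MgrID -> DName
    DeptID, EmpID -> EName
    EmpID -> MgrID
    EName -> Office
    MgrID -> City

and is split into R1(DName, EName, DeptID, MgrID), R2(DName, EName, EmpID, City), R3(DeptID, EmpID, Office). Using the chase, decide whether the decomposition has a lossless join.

Chase test. Columns are DName, EName, DeptID, EmpID, MgrID, City, Office; row i has aⱼ where attribute j ∈ Ri, else bᵢⱼ.
Initial tableau (one row per fragment):
  row 1: a1 a2 a3 b14 a5 b16 b17
  row 2: a1 a2 b23 a4 b25 a6 b27
  row 3: b31 b32 a3 a4 b35 b36 a7
Rows 2 and 3 agree on EmpID; apply EmpID→MgrID and equate their MgrID entries.
Rows 1 and 2 agree on EName; apply EName→Office and equate their Office entries.
Rows 2 and 3 agree on MgrID; apply MgrID→City and equate their City entries.
Rows 2 and 3 agree on EmpID, MgrID; apply EmpID, MgrID→DName and equate their DName entries.
No row becomes fully distinguished — the join is lossy.

No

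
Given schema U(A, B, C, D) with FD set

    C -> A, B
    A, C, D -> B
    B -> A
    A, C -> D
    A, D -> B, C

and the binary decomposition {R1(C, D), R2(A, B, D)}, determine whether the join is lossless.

No

Common attributes: R1 ∩ R2 = {D}.
No dependency enlarges {D}, so (D)⁺ = {D}.
The closure contains neither all of R1 = {C, D} nor all of R2 = {A, B, D}, so the common attributes are not a superkey of either fragment. The join is lossy.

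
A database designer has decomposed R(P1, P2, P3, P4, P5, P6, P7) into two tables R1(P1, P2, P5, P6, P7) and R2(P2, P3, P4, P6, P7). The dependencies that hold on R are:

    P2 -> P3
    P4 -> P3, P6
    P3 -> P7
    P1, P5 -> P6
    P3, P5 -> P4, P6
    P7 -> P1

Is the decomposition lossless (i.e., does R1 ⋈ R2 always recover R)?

No

Common attributes: R1 ∩ R2 = {P2, P6, P7}.
Closure of {P2, P6, P7}: P2 → P3 applies, adding P3; P7 → P1 applies, adding P1. So (P2, P6, P7)⁺ = {P1, P2, P3, P6, P7}.
The closure contains neither all of R1 = {P1, P2, P5, P6, P7} nor all of R2 = {P2, P3, P4, P6, P7}, so the common attributes are not a superkey of either fragment. The join is lossy.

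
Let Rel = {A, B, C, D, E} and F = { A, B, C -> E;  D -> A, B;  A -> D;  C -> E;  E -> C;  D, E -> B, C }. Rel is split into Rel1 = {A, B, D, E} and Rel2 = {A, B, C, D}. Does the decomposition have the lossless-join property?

No

Common attributes: Rel1 ∩ Rel2 = {A, B, D}.
No dependency enlarges {A, B, D}, so (A, B, D)⁺ = {A, B, D}.
The closure contains neither all of Rel1 = {A, B, D, E} nor all of Rel2 = {A, B, C, D}, so the common attributes are not a superkey of either fragment. The join is lossy.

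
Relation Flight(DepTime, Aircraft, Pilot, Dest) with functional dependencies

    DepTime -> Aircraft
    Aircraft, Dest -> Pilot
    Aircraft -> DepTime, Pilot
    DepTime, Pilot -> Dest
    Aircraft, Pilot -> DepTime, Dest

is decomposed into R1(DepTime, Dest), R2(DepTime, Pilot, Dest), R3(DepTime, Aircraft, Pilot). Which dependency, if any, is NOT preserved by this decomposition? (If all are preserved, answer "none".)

none

DepTime → Aircraft lies within R3.
Aircraft, Dest → Pilot: restricted closure across fragments reaches Pilot.
Aircraft → DepTime, Pilot lies within R3.
DepTime, Pilot → Dest lies within R2.
Aircraft, Pilot → DepTime, Dest: restricted closure across fragments reaches DepTime, Dest.
Every dependency is enforceable on the fragments, so the decomposition is dependency-preserving.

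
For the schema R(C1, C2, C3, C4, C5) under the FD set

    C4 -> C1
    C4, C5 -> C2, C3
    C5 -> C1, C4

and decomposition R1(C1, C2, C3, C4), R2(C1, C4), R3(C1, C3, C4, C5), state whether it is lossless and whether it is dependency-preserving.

lossy and not dependency-preserving

Lossless test (chase): applying each FD to every pair of rows produces no changes in the tableau, so no row becomes fully distinguished — the join is lossy.
Dependency preservation: the restricted closure of {C4, C5} across the fragments never reaches {C2, C3}, so C4, C5 → C2, C3 cannot be enforced without a join — not preserved.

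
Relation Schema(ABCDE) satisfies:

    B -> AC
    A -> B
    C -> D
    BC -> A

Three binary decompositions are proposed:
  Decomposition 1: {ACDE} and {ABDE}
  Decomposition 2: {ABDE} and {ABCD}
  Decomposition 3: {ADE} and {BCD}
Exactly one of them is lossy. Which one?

Decomposition 1: common = {ADE}, closure = {ABCDE} → lossless.
Decomposition 2: common = {ABD}, closure = {ABCD} → lossless.
Decomposition 3: common = {D}, closure = {D} → lossy.

Decomposition 3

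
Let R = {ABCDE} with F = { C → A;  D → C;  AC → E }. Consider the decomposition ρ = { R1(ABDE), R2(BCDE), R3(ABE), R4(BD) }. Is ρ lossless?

Chase test. Columns are ABCDE; row i has aⱼ where attribute j ∈ Ri, else bᵢⱼ.
Initial tableau (one row per fragment):
  row 1: a1 a2 b13 a4 a5
  row 2: b21 a2 a3 a4 a5
  row 3: a1 a2 b33 b34 a5
  row 4: b41 a2 b43 a4 b45
Rows 1 and 2 agree on D; apply D→C and equate their C entries.
Rows 1 and 4 agree on D; apply D→C and equate their C entries.
Rows 1 and 2 agree on C; apply C→A and equate their A entries.
Rows 1 and 4 agree on C; apply C→A and equate their A entries.
Rows 1 and 4 agree on AC; apply AC→E and equate their E entries.
Row 1 is now all distinguished symbols — the join is lossless.

Yes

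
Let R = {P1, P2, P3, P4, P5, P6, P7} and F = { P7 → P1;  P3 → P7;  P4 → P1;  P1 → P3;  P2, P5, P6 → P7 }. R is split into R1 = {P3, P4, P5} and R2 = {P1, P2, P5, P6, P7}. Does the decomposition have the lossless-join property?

No

Common attributes: R1 ∩ R2 = {P5}.
No dependency enlarges {P5}, so (P5)⁺ = {P5}.
The closure contains neither all of R1 = {P3, P4, P5} nor all of R2 = {P1, P2, P5, P6, P7}, so the common attributes are not a superkey of either fragment. The join is lossy.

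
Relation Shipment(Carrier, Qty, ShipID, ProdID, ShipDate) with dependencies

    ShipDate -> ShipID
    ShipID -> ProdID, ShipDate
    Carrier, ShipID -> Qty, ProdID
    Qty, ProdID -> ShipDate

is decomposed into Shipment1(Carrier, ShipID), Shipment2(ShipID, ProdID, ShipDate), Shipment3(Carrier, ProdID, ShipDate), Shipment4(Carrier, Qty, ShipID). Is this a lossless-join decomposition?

Yes

Chase test. Columns are Carrier, Qty, ShipID, ProdID, ShipDate; row i has aⱼ where attribute j ∈ Shipmenti, else bᵢⱼ.
Initial tableau (one row per fragment):
  row 1: a1 b12 a3 b14 b15
  row 2: b21 b22 a3 a4 a5
  row 3: a1 b32 b33 a4 a5
  row 4: a1 a2 a3 b44 b45
Rows 2 and 3 agree on ShipDate; apply ShipDate→ShipID and equate their ShipID entries.
Rows 1 and 2 agree on ShipID; apply ShipID→ProdID, ShipDate and equate their ProdID, ShipDate entries.
Rows 1 and 4 agree on ShipID; apply ShipID→ProdID, ShipDate and equate their ProdID, ShipDate entries.
Rows 1 and 3 agree on Carrier, ShipID; apply Carrier, ShipID→Qty, ProdID and equate their Qty, ProdID entries.
Rows 1 and 4 agree on Carrier, ShipID; apply Carrier, ShipID→Qty, ProdID and equate their Qty, ProdID entries.
Row 1 is now all distinguished symbols — the join is lossless.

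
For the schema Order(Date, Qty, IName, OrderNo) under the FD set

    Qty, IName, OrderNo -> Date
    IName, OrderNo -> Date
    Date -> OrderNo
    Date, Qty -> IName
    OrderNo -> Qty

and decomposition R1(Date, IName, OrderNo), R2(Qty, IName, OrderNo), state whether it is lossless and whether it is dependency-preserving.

Lossless test: (IName, OrderNo)⁺ = {Date, Qty, IName, OrderNo}, which contains all of one fragment — lossless.
Dependency preservation: Qty, IName, OrderNo → Date; Date, Qty → IName are not contained in any single fragment, but the restricted closure of each left-hand side across the fragments still reaches the right-hand side; the remaining FDs each lie inside some fragment. All dependencies are preserved.

lossless and dependency-preserving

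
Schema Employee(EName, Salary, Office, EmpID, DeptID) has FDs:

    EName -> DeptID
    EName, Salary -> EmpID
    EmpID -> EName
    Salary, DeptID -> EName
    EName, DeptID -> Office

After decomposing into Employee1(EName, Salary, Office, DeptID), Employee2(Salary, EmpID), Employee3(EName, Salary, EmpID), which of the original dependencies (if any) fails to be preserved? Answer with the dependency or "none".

none

EName → DeptID lies within Employee1.
EName, Salary → EmpID lies within Employee3.
EmpID → EName lies within Employee3.
Salary, DeptID → EName lies within Employee1.
EName, DeptID → Office lies within Employee1.
Every dependency is enforceable on the fragments, so the decomposition is dependency-preserving.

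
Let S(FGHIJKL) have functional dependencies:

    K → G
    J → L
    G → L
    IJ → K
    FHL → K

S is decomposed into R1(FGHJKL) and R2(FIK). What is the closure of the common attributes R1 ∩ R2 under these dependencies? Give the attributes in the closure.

FGKL

R1 ∩ R2 = {FK}.
K → G applies, adding G
G → L applies, adding L
Closure: {FGKL}.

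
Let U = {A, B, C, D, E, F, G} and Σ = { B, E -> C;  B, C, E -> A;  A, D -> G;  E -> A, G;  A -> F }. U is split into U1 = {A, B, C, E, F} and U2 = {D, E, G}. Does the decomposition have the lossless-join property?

Common attributes: U1 ∩ U2 = {E}.
Closure of {E}: E → A, G applies, adding A, G; A → F applies, adding F. So (E)⁺ = {A, E, F, G}.
The closure contains neither all of U1 = {A, B, C, E, F} nor all of U2 = {D, E, G}, so the common attributes are not a superkey of either fragment. The join is lossy.

No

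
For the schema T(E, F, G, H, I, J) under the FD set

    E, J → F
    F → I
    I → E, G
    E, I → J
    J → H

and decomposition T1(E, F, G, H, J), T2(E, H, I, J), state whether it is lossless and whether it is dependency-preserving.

Lossless test: (E, H, J)⁺ = {E, F, G, H, I, J}, which contains all of one fragment — lossless.
Dependency preservation: F → I; I → E, G are not contained in any single fragment, but the restricted closure of each left-hand side across the fragments still reaches the right-hand side; the remaining FDs each lie inside some fragment. All dependencies are preserved.

lossless and dependency-preserving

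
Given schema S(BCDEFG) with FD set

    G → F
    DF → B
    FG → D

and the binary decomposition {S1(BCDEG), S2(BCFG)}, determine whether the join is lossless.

Yes

Common attributes: S1 ∩ S2 = {BCG}.
Closure of {BCG}: G → F applies, adding F; FG → D applies, adding D. So (BCG)⁺ = {BCDFG}.
This closure contains every attribute of S2, so S1 ∩ S2 → S2. The join is lossless.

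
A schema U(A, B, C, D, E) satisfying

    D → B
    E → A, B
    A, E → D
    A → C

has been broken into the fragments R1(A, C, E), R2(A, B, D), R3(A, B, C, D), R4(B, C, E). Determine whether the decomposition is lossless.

No

Chase test. Columns are A, B, C, D, E; row i has aⱼ where attribute j ∈ Ri, else bᵢⱼ.
Initial tableau (one row per fragment):
  row 1: a1 b12 a3 b14 a5
  row 2: a1 a2 b23 a4 b25
  row 3: a1 a2 a3 a4 b35
  row 4: b41 a2 a3 b44 a5
Rows 1 and 4 agree on E; apply E→A, B and equate their A, B entries.
Rows 1 and 4 agree on A, E; apply A, E→D and equate their D entries.
Rows 1 and 2 agree on A; apply A→C and equate their C entries.
No row becomes fully distinguished — the join is lossy.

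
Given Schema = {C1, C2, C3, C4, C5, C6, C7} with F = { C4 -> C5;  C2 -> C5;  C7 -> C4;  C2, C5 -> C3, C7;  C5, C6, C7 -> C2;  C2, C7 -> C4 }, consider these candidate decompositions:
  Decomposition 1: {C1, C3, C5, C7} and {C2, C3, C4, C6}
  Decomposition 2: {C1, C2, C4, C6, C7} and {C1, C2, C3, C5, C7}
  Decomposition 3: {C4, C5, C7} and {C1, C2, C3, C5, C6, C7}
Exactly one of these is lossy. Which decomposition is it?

Decomposition 1: common = {C3}, closure = {C3} → lossy.
Decomposition 2: common = {C1, C2, C7}, closure = {C1, C2, C3, C4, C5, C7} → lossless.
Decomposition 3: common = {C5, C7}, closure = {C4, C5, C7} → lossless.

Decomposition 1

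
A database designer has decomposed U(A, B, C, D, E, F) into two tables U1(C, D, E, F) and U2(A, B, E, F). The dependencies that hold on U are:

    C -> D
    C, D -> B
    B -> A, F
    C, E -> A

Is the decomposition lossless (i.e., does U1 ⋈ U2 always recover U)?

Common attributes: U1 ∩ U2 = {E, F}.
No dependency enlarges {E, F}, so (E, F)⁺ = {E, F}.
The closure contains neither all of U1 = {C, D, E, F} nor all of U2 = {A, B, E, F}, so the common attributes are not a superkey of either fragment. The join is lossy.

No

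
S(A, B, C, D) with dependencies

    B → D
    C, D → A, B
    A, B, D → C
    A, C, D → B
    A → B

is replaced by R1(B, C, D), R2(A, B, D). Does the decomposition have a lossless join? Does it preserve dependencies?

Lossless test: (B, D)⁺ = {B, D}, which is a superkey of neither fragment — lossy.
Dependency preservation: the restricted closure of {C, D} across the fragments never reaches {A, B}, so C, D → A, B cannot be enforced without a join — not preserved.

lossy and not dependency-preserving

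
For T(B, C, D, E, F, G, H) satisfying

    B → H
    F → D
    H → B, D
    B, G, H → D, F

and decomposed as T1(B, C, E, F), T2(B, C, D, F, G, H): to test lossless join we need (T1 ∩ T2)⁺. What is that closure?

B, C, D, F, H

T1 ∩ T2 = {B, C, F}.
B → H applies, adding H
F → D applies, adding D
Closure: {B, C, D, F, H}.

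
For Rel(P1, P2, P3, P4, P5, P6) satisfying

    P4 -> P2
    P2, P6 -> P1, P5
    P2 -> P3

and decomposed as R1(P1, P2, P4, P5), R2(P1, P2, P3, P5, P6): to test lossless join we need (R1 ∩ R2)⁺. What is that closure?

R1 ∩ R2 = {P1, P2, P5}.
P2 → P3 applies, adding P3
Closure: {P1, P2, P3, P5}.

P1, P2, P3, P5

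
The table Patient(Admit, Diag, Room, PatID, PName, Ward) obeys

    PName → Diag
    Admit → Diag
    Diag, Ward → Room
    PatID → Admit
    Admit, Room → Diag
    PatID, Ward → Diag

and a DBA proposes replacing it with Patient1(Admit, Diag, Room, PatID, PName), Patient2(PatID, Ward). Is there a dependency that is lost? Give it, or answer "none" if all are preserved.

Diag, Ward → Room

Check Diag, Ward → Room: no single fragment contains all of {Diag, Room, Ward}, and the restricted closure of {Diag, Ward} across the fragments never reaches {Room}.
PName → Diag is preserved.
Admit → Diag is preserved.
PatID → Admit is preserved.
Admit, Room → Diag is preserved.
PatID, Ward → Diag is preserved.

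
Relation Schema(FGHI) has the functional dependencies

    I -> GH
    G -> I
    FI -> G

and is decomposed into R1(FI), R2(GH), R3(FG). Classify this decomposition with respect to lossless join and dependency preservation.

lossy and not dependency-preserving

Lossless test (chase): Rows 2 and 3 agree on G; apply G→I and equate their I entries. Rows 2 and 3 agree on I; apply I→GH and equate their GH entries. No row becomes fully distinguished — the join is lossy.
Dependency preservation: the restricted closure of {I} across the fragments never reaches {GH}, so I → GH cannot be enforced without a join — not preserved.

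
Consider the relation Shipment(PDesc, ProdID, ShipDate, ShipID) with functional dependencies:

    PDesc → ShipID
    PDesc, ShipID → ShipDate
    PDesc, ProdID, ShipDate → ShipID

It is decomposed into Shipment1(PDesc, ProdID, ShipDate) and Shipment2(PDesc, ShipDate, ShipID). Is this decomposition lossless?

Common attributes: Shipment1 ∩ Shipment2 = {PDesc, ShipDate}.
Closure of {PDesc, ShipDate}: PDesc → ShipID applies, adding ShipID. So (PDesc, ShipDate)⁺ = {PDesc, ShipDate, ShipID}.
This closure contains every attribute of Shipment2, so Shipment1 ∩ Shipment2 → Shipment2. The join is lossless.

Yes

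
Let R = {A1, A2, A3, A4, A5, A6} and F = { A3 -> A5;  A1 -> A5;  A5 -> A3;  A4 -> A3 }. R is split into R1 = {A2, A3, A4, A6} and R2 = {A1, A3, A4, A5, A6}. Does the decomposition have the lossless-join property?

Common attributes: R1 ∩ R2 = {A3, A4, A6}.
Closure of {A3, A4, A6}: A3 → A5 applies, adding A5. So (A3, A4, A6)⁺ = {A3, A4, A5, A6}.
The closure contains neither all of R1 = {A2, A3, A4, A6} nor all of R2 = {A1, A3, A4, A5, A6}, so the common attributes are not a superkey of either fragment. The join is lossy.

No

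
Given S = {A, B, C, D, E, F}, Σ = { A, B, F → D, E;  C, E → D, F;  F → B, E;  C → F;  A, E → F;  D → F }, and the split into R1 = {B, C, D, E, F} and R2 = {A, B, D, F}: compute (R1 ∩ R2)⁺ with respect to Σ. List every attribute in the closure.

B, D, E, F

R1 ∩ R2 = {B, D, F}.
F → B, E applies, adding E
Closure: {B, D, E, F}.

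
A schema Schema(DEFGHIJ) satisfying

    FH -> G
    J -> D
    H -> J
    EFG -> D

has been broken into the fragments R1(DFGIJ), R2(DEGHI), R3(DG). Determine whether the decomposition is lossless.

No

Chase test. Columns are DEFGHIJ; row i has aⱼ where attribute j ∈ Ri, else bᵢⱼ.
Initial tableau (one row per fragment):
  row 1: a1 b12 a3 a4 b15 a6 a7
  row 2: a1 a2 b23 a4 a5 a6 b27
  row 3: a1 b32 b33 a4 b35 b36 b37
No row becomes fully distinguished — the join is lossy.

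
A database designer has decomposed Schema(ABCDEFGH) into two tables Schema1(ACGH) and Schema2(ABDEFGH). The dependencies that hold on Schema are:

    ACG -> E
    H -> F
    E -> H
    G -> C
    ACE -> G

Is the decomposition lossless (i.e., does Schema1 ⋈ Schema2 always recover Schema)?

Common attributes: Schema1 ∩ Schema2 = {AGH}.
Closure of {AGH}: H → F applies, adding F; G → C applies, adding C; ACG → E applies, adding E. So (AGH)⁺ = {ACEFGH}.
This closure contains every attribute of Schema1, so Schema1 ∩ Schema2 → Schema1. The join is lossless.

Yes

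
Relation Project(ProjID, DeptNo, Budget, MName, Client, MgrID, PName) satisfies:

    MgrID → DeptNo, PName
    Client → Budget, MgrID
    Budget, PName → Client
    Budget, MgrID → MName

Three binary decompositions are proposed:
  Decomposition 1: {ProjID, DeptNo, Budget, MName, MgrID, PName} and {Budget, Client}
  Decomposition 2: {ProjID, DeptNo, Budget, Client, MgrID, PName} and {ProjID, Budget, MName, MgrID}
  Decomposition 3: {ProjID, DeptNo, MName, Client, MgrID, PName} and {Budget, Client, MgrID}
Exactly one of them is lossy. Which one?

Decomposition 1

Decomposition 1: common = {Budget}, closure = {Budget} → lossy.
Decomposition 2: common = {ProjID, Budget, MgrID}, closure = {ProjID, DeptNo, Budget, MName, Client, MgrID, PName} → lossless.
Decomposition 3: common = {Client, MgrID}, closure = {DeptNo, Budget, MName, Client, MgrID, PName} → lossless.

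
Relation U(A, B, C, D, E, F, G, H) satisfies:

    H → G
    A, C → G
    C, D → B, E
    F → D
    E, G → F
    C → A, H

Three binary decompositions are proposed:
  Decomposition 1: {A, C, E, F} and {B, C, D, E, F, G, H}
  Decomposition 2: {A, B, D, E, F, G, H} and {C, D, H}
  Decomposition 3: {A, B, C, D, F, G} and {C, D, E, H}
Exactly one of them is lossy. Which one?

Decomposition 2

Decomposition 1: common = {C, E, F}, closure = {A, B, C, D, E, F, G, H} → lossless.
Decomposition 2: common = {D, H}, closure = {D, G, H} → lossy.
Decomposition 3: common = {C, D}, closure = {A, B, C, D, E, F, G, H} → lossless.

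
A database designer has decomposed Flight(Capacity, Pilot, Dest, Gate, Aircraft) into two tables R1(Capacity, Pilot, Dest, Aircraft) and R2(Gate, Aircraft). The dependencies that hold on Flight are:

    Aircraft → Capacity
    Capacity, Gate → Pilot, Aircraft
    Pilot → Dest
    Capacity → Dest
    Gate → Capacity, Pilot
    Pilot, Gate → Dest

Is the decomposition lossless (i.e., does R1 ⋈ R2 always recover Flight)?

No

Common attributes: R1 ∩ R2 = {Aircraft}.
Closure of {Aircraft}: Aircraft → Capacity applies, adding Capacity; Capacity → Dest applies, adding Dest. So (Aircraft)⁺ = {Capacity, Dest, Aircraft}.
The closure contains neither all of R1 = {Capacity, Pilot, Dest, Aircraft} nor all of R2 = {Gate, Aircraft}, so the common attributes are not a superkey of either fragment. The join is lossy.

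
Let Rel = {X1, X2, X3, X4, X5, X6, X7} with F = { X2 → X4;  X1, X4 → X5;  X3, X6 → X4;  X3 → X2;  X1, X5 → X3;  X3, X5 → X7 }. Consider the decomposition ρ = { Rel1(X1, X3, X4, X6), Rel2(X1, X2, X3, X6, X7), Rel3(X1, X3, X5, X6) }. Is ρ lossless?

Yes

Chase test. Columns are X1, X2, X3, X4, X5, X6, X7; row i has aⱼ where attribute j ∈ Reli, else bᵢⱼ.
Initial tableau (one row per fragment):
  row 1: a1 b12 a3 a4 b15 a6 b17
  row 2: a1 a2 a3 b24 b25 a6 a7
  row 3: a1 b32 a3 b34 a5 a6 b37
Rows 1 and 2 agree on X3, X6; apply X3, X6→X4 and equate their X4 entries.
Rows 1 and 3 agree on X3, X6; apply X3, X6→X4 and equate their X4 entries.
Rows 1 and 2 agree on X3; apply X3→X2 and equate their X2 entries.
Rows 1 and 3 agree on X3; apply X3→X2 and equate their X2 entries.
Rows 1 and 2 agree on X1, X4; apply X1, X4→X5 and equate their X5 entries.
Rows 1 and 3 agree on X1, X4; apply X1, X4→X5 and equate their X5 entries.
Rows 1 and 2 agree on X3, X5; apply X3, X5→X7 and equate their X7 entries.
Rows 1 and 3 agree on X3, X5; apply X3, X5→X7 and equate their X7 entries.
Row 1 is now all distinguished symbols — the join is lossless.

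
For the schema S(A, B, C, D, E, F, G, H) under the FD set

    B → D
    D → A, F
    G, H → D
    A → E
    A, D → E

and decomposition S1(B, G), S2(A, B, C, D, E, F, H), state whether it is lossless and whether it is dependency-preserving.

Lossless test: (B)⁺ = {A, B, D, E, F}, which is a superkey of neither fragment — lossy.
Dependency preservation: the restricted closure of {G, H} across the fragments never reaches {D}, so G, H → D cannot be enforced without a join — not preserved.

lossy and not dependency-preserving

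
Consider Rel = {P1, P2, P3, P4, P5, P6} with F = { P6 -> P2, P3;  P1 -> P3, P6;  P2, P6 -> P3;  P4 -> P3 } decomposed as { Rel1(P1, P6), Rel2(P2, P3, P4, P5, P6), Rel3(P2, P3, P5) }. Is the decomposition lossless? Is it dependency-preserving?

lossy but dependency-preserving

Lossless test (chase): Rows 1 and 2 agree on P6; apply P6→P2, P3 and equate their P2, P3 entries. No row becomes fully distinguished — the join is lossy.
Dependency preservation: P1 → P3, P6 is not contained in any single fragment, but the restricted closure of its left-hand side across the fragments still reaches the right-hand side; the remaining FDs each lie inside some fragment. All dependencies are preserved.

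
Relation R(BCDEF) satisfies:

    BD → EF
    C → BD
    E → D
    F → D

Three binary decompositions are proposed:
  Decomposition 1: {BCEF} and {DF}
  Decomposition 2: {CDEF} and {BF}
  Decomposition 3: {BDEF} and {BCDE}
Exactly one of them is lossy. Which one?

Decomposition 1: common = {F}, closure = {DF} → lossless.
Decomposition 2: common = {F}, closure = {DF} → lossy.
Decomposition 3: common = {BDE}, closure = {BDEF} → lossless.

Decomposition 2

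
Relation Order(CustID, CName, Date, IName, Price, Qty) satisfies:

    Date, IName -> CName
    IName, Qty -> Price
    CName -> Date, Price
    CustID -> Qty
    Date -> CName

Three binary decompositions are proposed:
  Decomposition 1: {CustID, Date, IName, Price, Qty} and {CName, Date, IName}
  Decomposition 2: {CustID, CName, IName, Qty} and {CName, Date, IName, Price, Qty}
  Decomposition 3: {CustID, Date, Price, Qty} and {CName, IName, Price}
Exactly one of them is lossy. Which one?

Decomposition 1: common = {Date, IName}, closure = {CName, Date, IName, Price} → lossless.
Decomposition 2: common = {CName, IName, Qty}, closure = {CName, Date, IName, Price, Qty} → lossless.
Decomposition 3: common = {Price}, closure = {Price} → lossy.

Decomposition 3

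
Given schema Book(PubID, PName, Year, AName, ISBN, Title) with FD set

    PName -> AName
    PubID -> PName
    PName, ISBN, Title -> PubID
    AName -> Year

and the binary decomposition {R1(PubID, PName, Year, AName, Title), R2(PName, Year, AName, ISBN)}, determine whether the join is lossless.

Common attributes: R1 ∩ R2 = {PName, Year, AName}.
No dependency enlarges {PName, Year, AName}, so (PName, Year, AName)⁺ = {PName, Year, AName}.
The closure contains neither all of R1 = {PubID, PName, Year, AName, Title} nor all of R2 = {PName, Year, AName, ISBN}, so the common attributes are not a superkey of either fragment. The join is lossy.

No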